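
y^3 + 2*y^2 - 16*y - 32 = (y - 4)*(y + 2)*(y + 4)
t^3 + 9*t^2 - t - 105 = (t - 3)*(t + 5)*(t + 7)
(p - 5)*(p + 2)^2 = p^3 - p^2 - 16*p - 20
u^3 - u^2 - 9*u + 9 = (u - 3)*(u - 1)*(u + 3)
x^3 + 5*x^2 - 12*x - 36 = (x - 3)*(x + 2)*(x + 6)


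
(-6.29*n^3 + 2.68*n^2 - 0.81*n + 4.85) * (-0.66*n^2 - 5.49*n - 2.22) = 4.1514*n^5 + 32.7633*n^4 - 0.214800000000001*n^3 - 4.7037*n^2 - 24.8283*n - 10.767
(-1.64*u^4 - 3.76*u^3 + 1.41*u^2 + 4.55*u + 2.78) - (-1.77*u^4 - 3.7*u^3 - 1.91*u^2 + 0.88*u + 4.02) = 0.13*u^4 - 0.0599999999999996*u^3 + 3.32*u^2 + 3.67*u - 1.24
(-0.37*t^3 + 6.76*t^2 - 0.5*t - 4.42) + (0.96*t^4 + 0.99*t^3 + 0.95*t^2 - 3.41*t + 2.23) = 0.96*t^4 + 0.62*t^3 + 7.71*t^2 - 3.91*t - 2.19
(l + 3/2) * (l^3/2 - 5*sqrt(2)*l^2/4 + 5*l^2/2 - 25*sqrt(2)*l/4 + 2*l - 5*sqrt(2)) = l^4/2 - 5*sqrt(2)*l^3/4 + 13*l^3/4 - 65*sqrt(2)*l^2/8 + 23*l^2/4 - 115*sqrt(2)*l/8 + 3*l - 15*sqrt(2)/2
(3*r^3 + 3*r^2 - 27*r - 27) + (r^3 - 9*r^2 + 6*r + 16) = 4*r^3 - 6*r^2 - 21*r - 11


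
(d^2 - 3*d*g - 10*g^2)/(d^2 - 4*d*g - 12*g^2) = (d - 5*g)/(d - 6*g)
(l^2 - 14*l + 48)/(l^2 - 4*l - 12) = (l - 8)/(l + 2)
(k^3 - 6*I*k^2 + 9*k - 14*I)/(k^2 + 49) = (k^2 + I*k + 2)/(k + 7*I)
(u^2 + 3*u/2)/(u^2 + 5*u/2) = (2*u + 3)/(2*u + 5)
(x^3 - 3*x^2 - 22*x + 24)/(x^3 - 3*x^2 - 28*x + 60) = (x^2 + 3*x - 4)/(x^2 + 3*x - 10)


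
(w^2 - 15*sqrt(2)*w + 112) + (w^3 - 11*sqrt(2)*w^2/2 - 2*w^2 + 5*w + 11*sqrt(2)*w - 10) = w^3 - 11*sqrt(2)*w^2/2 - w^2 - 4*sqrt(2)*w + 5*w + 102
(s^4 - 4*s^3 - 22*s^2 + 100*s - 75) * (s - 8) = s^5 - 12*s^4 + 10*s^3 + 276*s^2 - 875*s + 600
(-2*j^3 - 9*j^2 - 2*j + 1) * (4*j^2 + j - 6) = -8*j^5 - 38*j^4 - 5*j^3 + 56*j^2 + 13*j - 6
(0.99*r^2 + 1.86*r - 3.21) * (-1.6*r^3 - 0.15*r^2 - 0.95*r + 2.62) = -1.584*r^5 - 3.1245*r^4 + 3.9165*r^3 + 1.3083*r^2 + 7.9227*r - 8.4102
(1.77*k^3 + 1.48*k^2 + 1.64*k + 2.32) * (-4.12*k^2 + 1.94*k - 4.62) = -7.2924*k^5 - 2.6638*k^4 - 12.063*k^3 - 13.2144*k^2 - 3.076*k - 10.7184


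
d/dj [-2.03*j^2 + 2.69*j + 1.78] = 2.69 - 4.06*j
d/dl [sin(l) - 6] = cos(l)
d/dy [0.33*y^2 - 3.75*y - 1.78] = 0.66*y - 3.75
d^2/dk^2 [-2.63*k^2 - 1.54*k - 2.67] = -5.26000000000000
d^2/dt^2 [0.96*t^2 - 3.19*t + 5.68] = 1.92000000000000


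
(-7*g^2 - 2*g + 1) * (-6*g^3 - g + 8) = 42*g^5 + 12*g^4 + g^3 - 54*g^2 - 17*g + 8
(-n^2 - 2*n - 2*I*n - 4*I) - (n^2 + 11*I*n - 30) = -2*n^2 - 2*n - 13*I*n + 30 - 4*I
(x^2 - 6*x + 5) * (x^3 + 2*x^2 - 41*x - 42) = x^5 - 4*x^4 - 48*x^3 + 214*x^2 + 47*x - 210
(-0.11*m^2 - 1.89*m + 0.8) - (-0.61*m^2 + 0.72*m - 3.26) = 0.5*m^2 - 2.61*m + 4.06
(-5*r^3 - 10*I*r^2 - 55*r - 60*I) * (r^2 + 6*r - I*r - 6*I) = -5*r^5 - 30*r^4 - 5*I*r^4 - 65*r^3 - 30*I*r^3 - 390*r^2 - 5*I*r^2 - 60*r - 30*I*r - 360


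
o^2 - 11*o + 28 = (o - 7)*(o - 4)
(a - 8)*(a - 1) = a^2 - 9*a + 8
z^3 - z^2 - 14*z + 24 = (z - 3)*(z - 2)*(z + 4)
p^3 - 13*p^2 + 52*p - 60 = (p - 6)*(p - 5)*(p - 2)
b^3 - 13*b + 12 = (b - 3)*(b - 1)*(b + 4)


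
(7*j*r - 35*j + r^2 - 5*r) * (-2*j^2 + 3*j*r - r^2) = -14*j^3*r + 70*j^3 + 19*j^2*r^2 - 95*j^2*r - 4*j*r^3 + 20*j*r^2 - r^4 + 5*r^3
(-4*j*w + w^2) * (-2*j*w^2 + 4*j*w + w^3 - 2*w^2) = 8*j^2*w^3 - 16*j^2*w^2 - 6*j*w^4 + 12*j*w^3 + w^5 - 2*w^4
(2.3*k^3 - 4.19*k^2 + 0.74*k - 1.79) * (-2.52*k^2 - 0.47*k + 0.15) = -5.796*k^5 + 9.4778*k^4 + 0.4495*k^3 + 3.5345*k^2 + 0.9523*k - 0.2685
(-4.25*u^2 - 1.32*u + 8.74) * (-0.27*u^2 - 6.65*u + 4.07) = 1.1475*u^4 + 28.6189*u^3 - 10.8793*u^2 - 63.4934*u + 35.5718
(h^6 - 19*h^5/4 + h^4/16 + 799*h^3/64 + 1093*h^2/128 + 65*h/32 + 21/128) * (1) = h^6 - 19*h^5/4 + h^4/16 + 799*h^3/64 + 1093*h^2/128 + 65*h/32 + 21/128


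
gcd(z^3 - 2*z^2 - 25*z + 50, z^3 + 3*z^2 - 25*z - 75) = z^2 - 25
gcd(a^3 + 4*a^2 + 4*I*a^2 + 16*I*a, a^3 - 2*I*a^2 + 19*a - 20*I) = a + 4*I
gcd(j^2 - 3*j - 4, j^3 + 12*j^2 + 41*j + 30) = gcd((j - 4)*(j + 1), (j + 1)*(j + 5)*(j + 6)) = j + 1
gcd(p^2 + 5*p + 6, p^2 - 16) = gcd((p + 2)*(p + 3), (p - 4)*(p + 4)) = 1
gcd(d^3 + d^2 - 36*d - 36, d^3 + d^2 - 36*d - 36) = d^3 + d^2 - 36*d - 36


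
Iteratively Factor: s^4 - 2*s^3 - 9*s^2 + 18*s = (s)*(s^3 - 2*s^2 - 9*s + 18) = s*(s - 3)*(s^2 + s - 6) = s*(s - 3)*(s + 3)*(s - 2)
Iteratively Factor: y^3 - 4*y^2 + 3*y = (y - 1)*(y^2 - 3*y) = (y - 3)*(y - 1)*(y)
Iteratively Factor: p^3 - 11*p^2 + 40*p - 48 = (p - 4)*(p^2 - 7*p + 12) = (p - 4)*(p - 3)*(p - 4)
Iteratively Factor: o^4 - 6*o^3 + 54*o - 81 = (o + 3)*(o^3 - 9*o^2 + 27*o - 27) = (o - 3)*(o + 3)*(o^2 - 6*o + 9) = (o - 3)^2*(o + 3)*(o - 3)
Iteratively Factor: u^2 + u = (u + 1)*(u)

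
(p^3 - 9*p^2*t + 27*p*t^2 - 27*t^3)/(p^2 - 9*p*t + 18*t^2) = (p^2 - 6*p*t + 9*t^2)/(p - 6*t)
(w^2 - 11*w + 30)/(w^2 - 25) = (w - 6)/(w + 5)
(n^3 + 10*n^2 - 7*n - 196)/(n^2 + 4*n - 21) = (n^2 + 3*n - 28)/(n - 3)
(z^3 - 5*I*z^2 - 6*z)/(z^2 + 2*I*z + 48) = z*(z^2 - 5*I*z - 6)/(z^2 + 2*I*z + 48)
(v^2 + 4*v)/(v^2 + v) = (v + 4)/(v + 1)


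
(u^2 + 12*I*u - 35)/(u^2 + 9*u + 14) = (u^2 + 12*I*u - 35)/(u^2 + 9*u + 14)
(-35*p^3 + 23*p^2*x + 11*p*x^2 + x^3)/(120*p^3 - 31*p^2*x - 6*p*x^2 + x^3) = (-7*p^2 + 6*p*x + x^2)/(24*p^2 - 11*p*x + x^2)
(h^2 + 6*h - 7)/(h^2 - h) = (h + 7)/h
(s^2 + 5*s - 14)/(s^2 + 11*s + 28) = (s - 2)/(s + 4)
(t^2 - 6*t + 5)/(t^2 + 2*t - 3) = (t - 5)/(t + 3)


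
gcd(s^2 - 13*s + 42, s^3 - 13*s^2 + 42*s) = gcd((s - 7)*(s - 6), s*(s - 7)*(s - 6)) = s^2 - 13*s + 42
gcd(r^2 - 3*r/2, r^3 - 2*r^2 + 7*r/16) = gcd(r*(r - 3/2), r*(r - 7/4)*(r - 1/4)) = r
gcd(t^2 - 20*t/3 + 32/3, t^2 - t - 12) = t - 4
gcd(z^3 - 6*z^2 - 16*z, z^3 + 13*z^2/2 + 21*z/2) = z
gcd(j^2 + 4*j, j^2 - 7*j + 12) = 1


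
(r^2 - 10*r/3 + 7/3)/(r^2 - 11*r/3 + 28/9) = 3*(r - 1)/(3*r - 4)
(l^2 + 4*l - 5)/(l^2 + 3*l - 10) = (l - 1)/(l - 2)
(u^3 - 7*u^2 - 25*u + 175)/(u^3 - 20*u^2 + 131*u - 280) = (u + 5)/(u - 8)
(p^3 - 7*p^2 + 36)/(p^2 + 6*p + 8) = (p^2 - 9*p + 18)/(p + 4)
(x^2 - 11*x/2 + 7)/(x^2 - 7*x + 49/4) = 2*(x - 2)/(2*x - 7)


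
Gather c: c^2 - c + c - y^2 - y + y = c^2 - y^2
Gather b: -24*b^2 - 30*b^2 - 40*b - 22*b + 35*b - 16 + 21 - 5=-54*b^2 - 27*b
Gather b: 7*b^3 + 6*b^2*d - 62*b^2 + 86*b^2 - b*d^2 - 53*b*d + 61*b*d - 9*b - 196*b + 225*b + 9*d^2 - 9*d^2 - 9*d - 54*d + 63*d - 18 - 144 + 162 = 7*b^3 + b^2*(6*d + 24) + b*(-d^2 + 8*d + 20)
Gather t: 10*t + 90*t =100*t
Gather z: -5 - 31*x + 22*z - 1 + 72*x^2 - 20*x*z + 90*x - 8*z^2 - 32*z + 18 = 72*x^2 + 59*x - 8*z^2 + z*(-20*x - 10) + 12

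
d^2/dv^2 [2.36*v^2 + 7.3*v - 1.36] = 4.72000000000000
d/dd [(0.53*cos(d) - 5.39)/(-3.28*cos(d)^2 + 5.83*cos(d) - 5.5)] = (-1.7384*cos(d)^2 + 35.3584*cos(d) - 28.5087)*sin(d)/(10.7584*cos(d)^4 - 38.2448*cos(d)^3 + 70.0689*cos(d)^2 - 64.13*cos(d) + 30.25)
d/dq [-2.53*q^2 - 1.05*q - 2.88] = -5.06*q - 1.05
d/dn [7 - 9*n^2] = -18*n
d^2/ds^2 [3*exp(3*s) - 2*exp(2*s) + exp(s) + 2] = (27*exp(2*s) - 8*exp(s) + 1)*exp(s)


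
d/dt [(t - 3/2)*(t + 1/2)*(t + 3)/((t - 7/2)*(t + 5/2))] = (16*t^4 - 32*t^3 - 392*t^2 - 488*t + 489)/(16*t^4 - 32*t^3 - 264*t^2 + 280*t + 1225)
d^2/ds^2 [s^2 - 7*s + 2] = 2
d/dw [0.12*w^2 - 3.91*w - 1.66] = 0.24*w - 3.91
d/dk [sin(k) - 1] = cos(k)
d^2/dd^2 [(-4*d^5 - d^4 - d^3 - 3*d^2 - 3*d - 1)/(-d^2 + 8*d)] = 2*(12*d^7 - 255*d^6 + 1512*d^5 + 192*d^4 + 91*d^3 + 3*d^2 - 24*d + 64)/(d^3*(d^3 - 24*d^2 + 192*d - 512))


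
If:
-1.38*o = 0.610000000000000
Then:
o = -0.44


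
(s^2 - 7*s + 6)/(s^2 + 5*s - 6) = (s - 6)/(s + 6)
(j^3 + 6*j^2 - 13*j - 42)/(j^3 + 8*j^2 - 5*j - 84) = (j + 2)/(j + 4)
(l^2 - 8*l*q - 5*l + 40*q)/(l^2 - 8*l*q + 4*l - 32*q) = (l - 5)/(l + 4)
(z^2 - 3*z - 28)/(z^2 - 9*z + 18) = (z^2 - 3*z - 28)/(z^2 - 9*z + 18)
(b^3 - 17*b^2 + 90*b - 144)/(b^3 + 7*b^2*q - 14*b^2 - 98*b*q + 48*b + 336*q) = (b - 3)/(b + 7*q)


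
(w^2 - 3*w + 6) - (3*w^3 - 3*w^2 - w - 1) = -3*w^3 + 4*w^2 - 2*w + 7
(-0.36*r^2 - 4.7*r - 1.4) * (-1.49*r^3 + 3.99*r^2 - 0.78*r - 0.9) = 0.5364*r^5 + 5.5666*r^4 - 16.3862*r^3 - 1.596*r^2 + 5.322*r + 1.26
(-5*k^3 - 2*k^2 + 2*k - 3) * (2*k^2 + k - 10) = -10*k^5 - 9*k^4 + 52*k^3 + 16*k^2 - 23*k + 30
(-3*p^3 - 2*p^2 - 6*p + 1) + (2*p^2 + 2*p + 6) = -3*p^3 - 4*p + 7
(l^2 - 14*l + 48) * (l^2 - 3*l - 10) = l^4 - 17*l^3 + 80*l^2 - 4*l - 480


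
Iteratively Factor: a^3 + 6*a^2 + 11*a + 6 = (a + 3)*(a^2 + 3*a + 2) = (a + 2)*(a + 3)*(a + 1)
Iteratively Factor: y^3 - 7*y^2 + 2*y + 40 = (y - 5)*(y^2 - 2*y - 8) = (y - 5)*(y - 4)*(y + 2)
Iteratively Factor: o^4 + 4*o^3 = (o)*(o^3 + 4*o^2) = o*(o + 4)*(o^2) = o^2*(o + 4)*(o)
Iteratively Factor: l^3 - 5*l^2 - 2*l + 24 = (l + 2)*(l^2 - 7*l + 12) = (l - 3)*(l + 2)*(l - 4)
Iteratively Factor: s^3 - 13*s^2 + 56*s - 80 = (s - 5)*(s^2 - 8*s + 16) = (s - 5)*(s - 4)*(s - 4)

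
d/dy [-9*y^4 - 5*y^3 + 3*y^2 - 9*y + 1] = -36*y^3 - 15*y^2 + 6*y - 9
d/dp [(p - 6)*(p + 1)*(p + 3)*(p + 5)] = 4*p^3 + 9*p^2 - 62*p - 123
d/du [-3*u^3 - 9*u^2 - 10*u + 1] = -9*u^2 - 18*u - 10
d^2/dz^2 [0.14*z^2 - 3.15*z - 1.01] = 0.280000000000000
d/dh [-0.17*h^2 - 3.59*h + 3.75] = -0.34*h - 3.59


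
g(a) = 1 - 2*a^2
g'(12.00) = -48.00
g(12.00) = -287.00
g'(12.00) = -48.00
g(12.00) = -287.00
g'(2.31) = -9.24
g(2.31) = -9.67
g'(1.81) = -7.24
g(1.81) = -5.55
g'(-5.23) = 20.92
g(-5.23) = -53.71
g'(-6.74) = 26.96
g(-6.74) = -89.86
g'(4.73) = -18.92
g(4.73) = -43.75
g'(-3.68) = 14.72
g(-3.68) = -26.08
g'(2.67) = -10.68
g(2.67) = -13.26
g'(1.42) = -5.68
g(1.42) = -3.03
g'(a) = -4*a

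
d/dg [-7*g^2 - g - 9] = -14*g - 1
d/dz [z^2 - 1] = 2*z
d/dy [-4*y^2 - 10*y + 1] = -8*y - 10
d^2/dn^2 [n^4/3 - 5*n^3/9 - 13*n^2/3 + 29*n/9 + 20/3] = 4*n^2 - 10*n/3 - 26/3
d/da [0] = 0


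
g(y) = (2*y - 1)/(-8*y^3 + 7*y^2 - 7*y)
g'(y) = (2*y - 1)*(24*y^2 - 14*y + 7)/(-8*y^3 + 7*y^2 - 7*y)^2 + 2/(-8*y^3 + 7*y^2 - 7*y) = (32*y^3 - 38*y^2 + 14*y - 7)/(y^2*(64*y^4 - 112*y^3 + 161*y^2 - 98*y + 49))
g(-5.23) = -0.01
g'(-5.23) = -0.00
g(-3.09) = -0.02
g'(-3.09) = -0.01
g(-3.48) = -0.02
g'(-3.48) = -0.01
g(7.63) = -0.00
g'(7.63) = 0.00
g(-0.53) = -0.30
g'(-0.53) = -0.63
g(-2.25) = -0.04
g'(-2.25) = -0.03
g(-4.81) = -0.01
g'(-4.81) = -0.00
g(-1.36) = -0.09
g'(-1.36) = -0.10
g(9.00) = 0.00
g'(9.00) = 0.00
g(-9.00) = 0.00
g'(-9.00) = 0.00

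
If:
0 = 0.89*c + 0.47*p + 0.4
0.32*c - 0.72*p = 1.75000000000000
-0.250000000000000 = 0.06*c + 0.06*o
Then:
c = 0.68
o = -4.84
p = -2.13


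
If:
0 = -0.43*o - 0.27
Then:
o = -0.63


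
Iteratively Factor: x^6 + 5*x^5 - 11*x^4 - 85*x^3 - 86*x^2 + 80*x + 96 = (x - 4)*(x^5 + 9*x^4 + 25*x^3 + 15*x^2 - 26*x - 24) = (x - 4)*(x + 3)*(x^4 + 6*x^3 + 7*x^2 - 6*x - 8) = (x - 4)*(x + 2)*(x + 3)*(x^3 + 4*x^2 - x - 4) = (x - 4)*(x + 2)*(x + 3)*(x + 4)*(x^2 - 1) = (x - 4)*(x - 1)*(x + 2)*(x + 3)*(x + 4)*(x + 1)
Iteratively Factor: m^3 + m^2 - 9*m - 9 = (m - 3)*(m^2 + 4*m + 3) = (m - 3)*(m + 3)*(m + 1)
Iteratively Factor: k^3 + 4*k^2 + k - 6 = (k + 3)*(k^2 + k - 2) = (k - 1)*(k + 3)*(k + 2)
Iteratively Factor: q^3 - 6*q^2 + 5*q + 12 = (q - 3)*(q^2 - 3*q - 4) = (q - 4)*(q - 3)*(q + 1)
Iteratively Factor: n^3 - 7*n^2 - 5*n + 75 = (n + 3)*(n^2 - 10*n + 25) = (n - 5)*(n + 3)*(n - 5)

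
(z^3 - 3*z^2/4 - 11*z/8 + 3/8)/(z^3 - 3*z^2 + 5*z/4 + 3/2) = (4*z^2 + 3*z - 1)/(2*(2*z^2 - 3*z - 2))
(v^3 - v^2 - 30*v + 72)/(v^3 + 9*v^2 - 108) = (v - 4)/(v + 6)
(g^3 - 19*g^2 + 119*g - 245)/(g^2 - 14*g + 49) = g - 5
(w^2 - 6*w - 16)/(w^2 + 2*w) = (w - 8)/w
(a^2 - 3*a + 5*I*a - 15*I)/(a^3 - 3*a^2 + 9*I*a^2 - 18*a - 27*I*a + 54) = (a + 5*I)/(a^2 + 9*I*a - 18)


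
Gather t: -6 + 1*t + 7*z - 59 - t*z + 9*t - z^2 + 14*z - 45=t*(10 - z) - z^2 + 21*z - 110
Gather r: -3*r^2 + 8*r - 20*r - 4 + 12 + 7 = -3*r^2 - 12*r + 15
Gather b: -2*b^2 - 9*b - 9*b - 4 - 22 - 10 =-2*b^2 - 18*b - 36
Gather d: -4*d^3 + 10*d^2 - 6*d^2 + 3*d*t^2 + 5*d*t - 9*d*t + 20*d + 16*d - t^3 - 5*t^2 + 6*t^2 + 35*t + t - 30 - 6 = -4*d^3 + 4*d^2 + d*(3*t^2 - 4*t + 36) - t^3 + t^2 + 36*t - 36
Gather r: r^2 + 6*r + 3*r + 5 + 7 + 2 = r^2 + 9*r + 14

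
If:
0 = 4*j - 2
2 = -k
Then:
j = 1/2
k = -2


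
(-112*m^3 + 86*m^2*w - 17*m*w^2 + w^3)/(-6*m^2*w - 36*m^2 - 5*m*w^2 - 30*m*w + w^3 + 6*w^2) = (112*m^3 - 86*m^2*w + 17*m*w^2 - w^3)/(6*m^2*w + 36*m^2 + 5*m*w^2 + 30*m*w - w^3 - 6*w^2)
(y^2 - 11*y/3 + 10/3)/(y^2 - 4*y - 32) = (-3*y^2 + 11*y - 10)/(3*(-y^2 + 4*y + 32))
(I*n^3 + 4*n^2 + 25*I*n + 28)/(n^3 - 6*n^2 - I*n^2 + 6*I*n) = (I*n^2 + 3*n + 28*I)/(n*(n - 6))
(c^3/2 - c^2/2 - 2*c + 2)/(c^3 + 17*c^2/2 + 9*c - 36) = (c^3 - c^2 - 4*c + 4)/(2*c^3 + 17*c^2 + 18*c - 72)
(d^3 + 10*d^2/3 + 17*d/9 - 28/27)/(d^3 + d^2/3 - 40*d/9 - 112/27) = (9*d^2 + 18*d - 7)/(9*d^2 - 9*d - 28)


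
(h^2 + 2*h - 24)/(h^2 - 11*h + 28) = (h + 6)/(h - 7)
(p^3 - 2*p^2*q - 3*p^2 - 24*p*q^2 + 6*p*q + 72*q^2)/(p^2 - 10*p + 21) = (p^2 - 2*p*q - 24*q^2)/(p - 7)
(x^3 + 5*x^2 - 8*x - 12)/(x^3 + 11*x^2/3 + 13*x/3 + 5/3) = 3*(x^2 + 4*x - 12)/(3*x^2 + 8*x + 5)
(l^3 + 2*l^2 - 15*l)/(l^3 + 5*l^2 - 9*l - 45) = l/(l + 3)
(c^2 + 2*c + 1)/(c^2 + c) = (c + 1)/c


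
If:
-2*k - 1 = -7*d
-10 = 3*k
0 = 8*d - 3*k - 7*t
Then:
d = -17/21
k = -10/3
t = 74/147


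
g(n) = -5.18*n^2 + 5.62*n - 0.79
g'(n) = 5.62 - 10.36*n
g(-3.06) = -66.49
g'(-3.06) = 37.32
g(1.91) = -8.95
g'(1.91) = -14.17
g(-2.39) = -43.81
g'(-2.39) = 30.38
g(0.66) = 0.66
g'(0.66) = -1.22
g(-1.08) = -12.90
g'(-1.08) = 16.81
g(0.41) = 0.64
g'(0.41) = 1.37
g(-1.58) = -22.60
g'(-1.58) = 21.99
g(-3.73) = -93.82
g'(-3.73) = 44.26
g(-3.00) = -64.27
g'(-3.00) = 36.70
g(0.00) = -0.79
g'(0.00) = 5.62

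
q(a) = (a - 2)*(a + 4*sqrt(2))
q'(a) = 2*a - 2 + 4*sqrt(2)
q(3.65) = 15.36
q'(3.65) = 10.96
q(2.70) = 5.85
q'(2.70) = 9.06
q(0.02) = -11.24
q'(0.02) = 3.70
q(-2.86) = -13.59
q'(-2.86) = -2.06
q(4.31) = 23.02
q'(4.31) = 12.28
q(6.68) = 57.74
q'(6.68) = 17.02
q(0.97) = -6.83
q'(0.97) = 5.60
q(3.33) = 11.95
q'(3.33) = 10.32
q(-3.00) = -13.28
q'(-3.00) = -2.34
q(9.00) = 102.60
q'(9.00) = 21.66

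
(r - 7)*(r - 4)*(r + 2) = r^3 - 9*r^2 + 6*r + 56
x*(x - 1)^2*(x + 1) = x^4 - x^3 - x^2 + x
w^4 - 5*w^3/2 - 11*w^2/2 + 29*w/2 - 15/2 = (w - 3)*(w - 1)^2*(w + 5/2)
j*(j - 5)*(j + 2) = j^3 - 3*j^2 - 10*j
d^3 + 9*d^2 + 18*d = d*(d + 3)*(d + 6)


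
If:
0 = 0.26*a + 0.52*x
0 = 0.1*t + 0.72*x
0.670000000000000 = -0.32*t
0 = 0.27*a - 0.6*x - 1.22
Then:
No Solution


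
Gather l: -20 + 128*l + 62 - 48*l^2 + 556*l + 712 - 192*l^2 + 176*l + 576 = -240*l^2 + 860*l + 1330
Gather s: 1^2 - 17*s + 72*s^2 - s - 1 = 72*s^2 - 18*s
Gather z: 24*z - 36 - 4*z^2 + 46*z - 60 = -4*z^2 + 70*z - 96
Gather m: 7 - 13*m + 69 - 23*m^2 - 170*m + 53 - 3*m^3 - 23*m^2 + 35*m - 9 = -3*m^3 - 46*m^2 - 148*m + 120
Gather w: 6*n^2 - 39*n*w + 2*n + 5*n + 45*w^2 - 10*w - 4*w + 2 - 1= 6*n^2 + 7*n + 45*w^2 + w*(-39*n - 14) + 1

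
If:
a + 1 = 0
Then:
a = -1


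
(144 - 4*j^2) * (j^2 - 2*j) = -4*j^4 + 8*j^3 + 144*j^2 - 288*j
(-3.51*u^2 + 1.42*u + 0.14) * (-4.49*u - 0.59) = 15.7599*u^3 - 4.3049*u^2 - 1.4664*u - 0.0826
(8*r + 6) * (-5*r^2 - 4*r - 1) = -40*r^3 - 62*r^2 - 32*r - 6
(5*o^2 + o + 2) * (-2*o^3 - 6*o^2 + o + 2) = -10*o^5 - 32*o^4 - 5*o^3 - o^2 + 4*o + 4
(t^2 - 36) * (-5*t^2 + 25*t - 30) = -5*t^4 + 25*t^3 + 150*t^2 - 900*t + 1080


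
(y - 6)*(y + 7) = y^2 + y - 42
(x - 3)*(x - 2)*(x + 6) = x^3 + x^2 - 24*x + 36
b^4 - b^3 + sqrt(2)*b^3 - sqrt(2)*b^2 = b^2*(b - 1)*(b + sqrt(2))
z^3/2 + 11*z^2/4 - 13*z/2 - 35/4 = (z/2 + 1/2)*(z - 5/2)*(z + 7)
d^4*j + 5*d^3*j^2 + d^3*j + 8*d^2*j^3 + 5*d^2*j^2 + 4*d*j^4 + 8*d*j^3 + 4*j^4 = (d + j)*(d + 2*j)^2*(d*j + j)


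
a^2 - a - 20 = (a - 5)*(a + 4)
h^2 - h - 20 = (h - 5)*(h + 4)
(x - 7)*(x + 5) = x^2 - 2*x - 35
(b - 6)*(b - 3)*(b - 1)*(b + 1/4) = b^4 - 39*b^3/4 + 49*b^2/2 - 45*b/4 - 9/2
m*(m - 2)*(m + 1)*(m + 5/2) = m^4 + 3*m^3/2 - 9*m^2/2 - 5*m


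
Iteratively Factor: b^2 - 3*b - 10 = (b - 5)*(b + 2)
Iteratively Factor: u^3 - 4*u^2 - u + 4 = (u - 4)*(u^2 - 1) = (u - 4)*(u + 1)*(u - 1)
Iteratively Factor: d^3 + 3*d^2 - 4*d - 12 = (d - 2)*(d^2 + 5*d + 6) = (d - 2)*(d + 2)*(d + 3)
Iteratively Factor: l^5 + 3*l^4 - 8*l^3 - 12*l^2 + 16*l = (l - 2)*(l^4 + 5*l^3 + 2*l^2 - 8*l) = l*(l - 2)*(l^3 + 5*l^2 + 2*l - 8) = l*(l - 2)*(l + 2)*(l^2 + 3*l - 4) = l*(l - 2)*(l + 2)*(l + 4)*(l - 1)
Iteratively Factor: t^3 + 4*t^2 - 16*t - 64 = (t + 4)*(t^2 - 16) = (t - 4)*(t + 4)*(t + 4)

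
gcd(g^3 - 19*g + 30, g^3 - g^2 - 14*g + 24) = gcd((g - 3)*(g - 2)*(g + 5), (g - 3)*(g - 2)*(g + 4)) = g^2 - 5*g + 6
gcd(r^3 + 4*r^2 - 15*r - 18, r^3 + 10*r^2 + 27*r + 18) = r^2 + 7*r + 6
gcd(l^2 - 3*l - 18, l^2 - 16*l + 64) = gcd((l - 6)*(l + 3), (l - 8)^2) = 1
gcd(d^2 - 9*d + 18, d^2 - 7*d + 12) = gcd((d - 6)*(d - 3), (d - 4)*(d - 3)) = d - 3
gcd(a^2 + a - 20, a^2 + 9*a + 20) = a + 5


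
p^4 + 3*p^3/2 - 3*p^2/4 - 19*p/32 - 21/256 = (p - 3/4)*(p + 1/4)^2*(p + 7/4)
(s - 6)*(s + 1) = s^2 - 5*s - 6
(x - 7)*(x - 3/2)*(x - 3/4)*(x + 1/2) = x^4 - 35*x^3/4 + 49*x^2/4 + 9*x/16 - 63/16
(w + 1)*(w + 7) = w^2 + 8*w + 7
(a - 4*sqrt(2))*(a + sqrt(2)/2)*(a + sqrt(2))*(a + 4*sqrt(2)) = a^4 + 3*sqrt(2)*a^3/2 - 31*a^2 - 48*sqrt(2)*a - 32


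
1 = 1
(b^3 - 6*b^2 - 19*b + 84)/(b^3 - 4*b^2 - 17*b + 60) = (b - 7)/(b - 5)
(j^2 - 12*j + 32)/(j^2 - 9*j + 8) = (j - 4)/(j - 1)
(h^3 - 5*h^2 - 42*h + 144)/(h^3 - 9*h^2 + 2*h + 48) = (h + 6)/(h + 2)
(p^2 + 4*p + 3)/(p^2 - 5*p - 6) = (p + 3)/(p - 6)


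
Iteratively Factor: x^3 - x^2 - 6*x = (x)*(x^2 - x - 6) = x*(x + 2)*(x - 3)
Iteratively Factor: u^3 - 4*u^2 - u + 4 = (u - 1)*(u^2 - 3*u - 4) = (u - 1)*(u + 1)*(u - 4)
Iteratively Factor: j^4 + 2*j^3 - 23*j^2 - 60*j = (j + 3)*(j^3 - j^2 - 20*j) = (j - 5)*(j + 3)*(j^2 + 4*j) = j*(j - 5)*(j + 3)*(j + 4)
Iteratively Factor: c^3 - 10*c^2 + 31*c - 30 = (c - 5)*(c^2 - 5*c + 6) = (c - 5)*(c - 3)*(c - 2)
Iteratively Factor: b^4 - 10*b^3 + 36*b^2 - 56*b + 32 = (b - 2)*(b^3 - 8*b^2 + 20*b - 16) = (b - 2)^2*(b^2 - 6*b + 8) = (b - 2)^3*(b - 4)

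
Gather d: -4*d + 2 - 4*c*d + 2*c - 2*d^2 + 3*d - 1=2*c - 2*d^2 + d*(-4*c - 1) + 1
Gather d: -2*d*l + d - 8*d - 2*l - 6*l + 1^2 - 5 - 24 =d*(-2*l - 7) - 8*l - 28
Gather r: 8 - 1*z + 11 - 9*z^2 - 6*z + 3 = -9*z^2 - 7*z + 22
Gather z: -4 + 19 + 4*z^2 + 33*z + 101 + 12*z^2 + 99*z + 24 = 16*z^2 + 132*z + 140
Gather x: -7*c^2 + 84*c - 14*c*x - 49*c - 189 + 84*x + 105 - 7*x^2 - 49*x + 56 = -7*c^2 + 35*c - 7*x^2 + x*(35 - 14*c) - 28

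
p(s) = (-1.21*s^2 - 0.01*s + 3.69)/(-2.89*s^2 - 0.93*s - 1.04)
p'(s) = (-2.42*s - 0.01)/(-2.89*s^2 - 0.93*s - 1.04) + (5.78*s + 0.93)*(-1.21*s^2 - 0.01*s + 3.69)/(-2.89*s^2 - 0.93*s - 1.04)^2 = (1.0964*s^2 + 23.845*s + 3.4421)/(8.3521*s^4 + 5.3754*s^3 + 6.8761*s^2 + 1.9344*s + 1.0816)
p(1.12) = -0.38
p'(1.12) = 0.97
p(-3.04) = 0.30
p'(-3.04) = -0.09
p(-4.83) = 0.38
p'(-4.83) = -0.02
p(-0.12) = -3.79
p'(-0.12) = 0.63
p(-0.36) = -3.28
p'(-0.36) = -4.29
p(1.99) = 0.08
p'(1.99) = 0.27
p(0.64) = -1.13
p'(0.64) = 2.41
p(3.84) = 0.30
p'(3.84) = 0.05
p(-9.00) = 0.42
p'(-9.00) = -0.00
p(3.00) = 0.24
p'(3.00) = 0.10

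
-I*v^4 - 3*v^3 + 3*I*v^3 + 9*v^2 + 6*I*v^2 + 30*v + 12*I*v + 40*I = (v - 5)*(v + 2)*(v - 4*I)*(-I*v + 1)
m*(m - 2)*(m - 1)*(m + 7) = m^4 + 4*m^3 - 19*m^2 + 14*m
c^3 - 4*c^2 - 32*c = c*(c - 8)*(c + 4)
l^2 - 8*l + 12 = (l - 6)*(l - 2)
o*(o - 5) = o^2 - 5*o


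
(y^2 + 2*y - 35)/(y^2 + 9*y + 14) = (y - 5)/(y + 2)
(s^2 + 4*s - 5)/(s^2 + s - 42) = (s^2 + 4*s - 5)/(s^2 + s - 42)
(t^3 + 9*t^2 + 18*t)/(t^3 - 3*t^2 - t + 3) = t*(t^2 + 9*t + 18)/(t^3 - 3*t^2 - t + 3)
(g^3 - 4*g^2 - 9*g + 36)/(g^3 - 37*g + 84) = (g + 3)/(g + 7)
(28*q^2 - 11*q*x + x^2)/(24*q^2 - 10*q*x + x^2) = (-7*q + x)/(-6*q + x)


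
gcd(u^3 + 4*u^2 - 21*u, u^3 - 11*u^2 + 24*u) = u^2 - 3*u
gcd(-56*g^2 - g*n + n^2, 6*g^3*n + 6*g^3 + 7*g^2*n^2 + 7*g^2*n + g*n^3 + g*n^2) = 1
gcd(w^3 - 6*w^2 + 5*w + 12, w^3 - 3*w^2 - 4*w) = w^2 - 3*w - 4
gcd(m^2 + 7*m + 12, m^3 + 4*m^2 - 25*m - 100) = m + 4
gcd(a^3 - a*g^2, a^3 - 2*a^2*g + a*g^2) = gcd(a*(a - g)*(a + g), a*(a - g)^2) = a^2 - a*g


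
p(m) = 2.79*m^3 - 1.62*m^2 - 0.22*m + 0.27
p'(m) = 8.37*m^2 - 3.24*m - 0.22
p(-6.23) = -735.87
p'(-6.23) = 344.83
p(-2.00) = -28.09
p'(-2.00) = 39.74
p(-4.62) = -308.42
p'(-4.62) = 193.40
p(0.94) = 0.95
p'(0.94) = 4.13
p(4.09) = 163.16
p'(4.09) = 126.54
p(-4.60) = -304.56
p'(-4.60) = 191.79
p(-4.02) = -206.28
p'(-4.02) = 148.07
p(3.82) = 131.31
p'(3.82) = 109.54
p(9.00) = 1900.98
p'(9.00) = 648.59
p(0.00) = 0.27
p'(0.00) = -0.22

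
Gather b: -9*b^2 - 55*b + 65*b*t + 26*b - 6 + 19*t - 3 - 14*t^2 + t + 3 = -9*b^2 + b*(65*t - 29) - 14*t^2 + 20*t - 6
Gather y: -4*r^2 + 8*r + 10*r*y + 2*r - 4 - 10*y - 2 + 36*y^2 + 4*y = -4*r^2 + 10*r + 36*y^2 + y*(10*r - 6) - 6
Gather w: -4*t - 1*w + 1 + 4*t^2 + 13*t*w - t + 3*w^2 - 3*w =4*t^2 - 5*t + 3*w^2 + w*(13*t - 4) + 1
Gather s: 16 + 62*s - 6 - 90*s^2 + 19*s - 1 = -90*s^2 + 81*s + 9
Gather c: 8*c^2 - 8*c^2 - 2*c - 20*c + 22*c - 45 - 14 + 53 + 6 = 0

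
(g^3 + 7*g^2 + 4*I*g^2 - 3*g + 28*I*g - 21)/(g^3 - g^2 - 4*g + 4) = (g^3 + g^2*(7 + 4*I) + g*(-3 + 28*I) - 21)/(g^3 - g^2 - 4*g + 4)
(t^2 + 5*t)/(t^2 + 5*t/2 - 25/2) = 2*t/(2*t - 5)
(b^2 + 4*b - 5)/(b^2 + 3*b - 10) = (b - 1)/(b - 2)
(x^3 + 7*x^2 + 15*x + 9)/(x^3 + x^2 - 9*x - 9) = (x + 3)/(x - 3)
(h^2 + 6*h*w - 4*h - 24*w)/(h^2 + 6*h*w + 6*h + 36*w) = (h - 4)/(h + 6)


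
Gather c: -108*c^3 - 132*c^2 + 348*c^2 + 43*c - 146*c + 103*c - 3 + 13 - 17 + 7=-108*c^3 + 216*c^2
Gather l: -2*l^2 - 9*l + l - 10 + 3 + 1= -2*l^2 - 8*l - 6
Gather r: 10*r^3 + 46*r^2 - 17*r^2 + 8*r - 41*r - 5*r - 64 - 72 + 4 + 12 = 10*r^3 + 29*r^2 - 38*r - 120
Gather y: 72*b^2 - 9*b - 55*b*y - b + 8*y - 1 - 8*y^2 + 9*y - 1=72*b^2 - 10*b - 8*y^2 + y*(17 - 55*b) - 2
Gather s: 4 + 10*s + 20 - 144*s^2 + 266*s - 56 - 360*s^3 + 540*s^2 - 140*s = -360*s^3 + 396*s^2 + 136*s - 32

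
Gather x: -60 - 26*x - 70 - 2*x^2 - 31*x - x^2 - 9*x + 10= -3*x^2 - 66*x - 120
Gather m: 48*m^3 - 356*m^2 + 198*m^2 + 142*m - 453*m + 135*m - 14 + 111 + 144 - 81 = 48*m^3 - 158*m^2 - 176*m + 160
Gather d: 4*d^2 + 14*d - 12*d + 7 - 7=4*d^2 + 2*d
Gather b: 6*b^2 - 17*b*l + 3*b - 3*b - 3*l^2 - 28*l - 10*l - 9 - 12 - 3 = 6*b^2 - 17*b*l - 3*l^2 - 38*l - 24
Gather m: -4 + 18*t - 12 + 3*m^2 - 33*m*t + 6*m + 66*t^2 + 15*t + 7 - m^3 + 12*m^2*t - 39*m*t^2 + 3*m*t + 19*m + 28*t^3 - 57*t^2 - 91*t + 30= -m^3 + m^2*(12*t + 3) + m*(-39*t^2 - 30*t + 25) + 28*t^3 + 9*t^2 - 58*t + 21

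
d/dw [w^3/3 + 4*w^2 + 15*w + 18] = w^2 + 8*w + 15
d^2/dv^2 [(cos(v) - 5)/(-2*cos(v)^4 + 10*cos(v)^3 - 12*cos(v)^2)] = 3*(-645*(1 - cos(v)^2)^2/cos(v)^4 + 60*sin(v)^6/cos(v)^4 + 3*cos(v)^3 + 15*cos(v)^2 + 225*cos(v) + 250/cos(v) - 610/cos(v)^2 - 824/cos(v)^3 + 945/cos(v)^4)/(2*(cos(v) - 3)^3*(cos(v) - 2)^3)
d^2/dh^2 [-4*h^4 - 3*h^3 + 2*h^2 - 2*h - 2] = -48*h^2 - 18*h + 4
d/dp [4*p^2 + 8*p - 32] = 8*p + 8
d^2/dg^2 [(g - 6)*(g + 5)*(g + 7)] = 6*g + 12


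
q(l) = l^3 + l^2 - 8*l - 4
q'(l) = 3*l^2 + 2*l - 8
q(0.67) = -8.61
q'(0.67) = -5.31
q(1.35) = -10.52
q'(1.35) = 0.17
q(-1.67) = 7.49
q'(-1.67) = -2.97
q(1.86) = -8.99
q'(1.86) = 6.10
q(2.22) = -5.89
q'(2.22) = 11.23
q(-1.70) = 7.58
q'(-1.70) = -2.73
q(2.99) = 7.75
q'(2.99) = 24.80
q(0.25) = -5.92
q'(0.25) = -7.31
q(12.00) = 1772.00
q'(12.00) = 448.00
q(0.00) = -4.00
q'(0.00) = -8.00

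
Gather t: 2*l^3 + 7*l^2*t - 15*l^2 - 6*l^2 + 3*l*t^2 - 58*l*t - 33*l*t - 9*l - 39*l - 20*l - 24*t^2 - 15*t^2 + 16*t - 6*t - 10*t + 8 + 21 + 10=2*l^3 - 21*l^2 - 68*l + t^2*(3*l - 39) + t*(7*l^2 - 91*l) + 39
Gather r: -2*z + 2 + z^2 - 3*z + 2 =z^2 - 5*z + 4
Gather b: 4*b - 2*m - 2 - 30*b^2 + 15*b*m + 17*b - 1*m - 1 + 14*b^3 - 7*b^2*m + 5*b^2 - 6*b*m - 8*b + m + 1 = 14*b^3 + b^2*(-7*m - 25) + b*(9*m + 13) - 2*m - 2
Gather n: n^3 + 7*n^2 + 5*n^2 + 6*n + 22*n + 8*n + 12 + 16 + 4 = n^3 + 12*n^2 + 36*n + 32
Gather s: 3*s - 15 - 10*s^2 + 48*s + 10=-10*s^2 + 51*s - 5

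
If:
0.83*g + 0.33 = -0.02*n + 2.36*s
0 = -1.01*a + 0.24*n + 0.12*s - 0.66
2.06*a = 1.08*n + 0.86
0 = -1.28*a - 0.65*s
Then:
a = -1.08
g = 5.71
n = -2.86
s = 2.13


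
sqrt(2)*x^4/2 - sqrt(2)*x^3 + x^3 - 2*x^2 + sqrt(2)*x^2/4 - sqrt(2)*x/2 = x*(x - 2)*(x + sqrt(2)/2)*(sqrt(2)*x/2 + 1/2)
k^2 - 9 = (k - 3)*(k + 3)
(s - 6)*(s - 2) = s^2 - 8*s + 12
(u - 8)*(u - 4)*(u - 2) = u^3 - 14*u^2 + 56*u - 64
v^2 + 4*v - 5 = (v - 1)*(v + 5)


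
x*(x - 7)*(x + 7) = x^3 - 49*x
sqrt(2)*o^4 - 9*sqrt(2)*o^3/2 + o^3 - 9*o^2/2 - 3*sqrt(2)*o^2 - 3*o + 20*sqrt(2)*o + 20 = (o - 4)*(o - 5/2)*(o + 2)*(sqrt(2)*o + 1)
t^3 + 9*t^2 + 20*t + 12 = (t + 1)*(t + 2)*(t + 6)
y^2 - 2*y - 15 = (y - 5)*(y + 3)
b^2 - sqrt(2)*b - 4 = (b - 2*sqrt(2))*(b + sqrt(2))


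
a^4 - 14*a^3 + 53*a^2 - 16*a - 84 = (a - 7)*(a - 6)*(a - 2)*(a + 1)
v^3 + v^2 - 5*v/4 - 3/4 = (v - 1)*(v + 1/2)*(v + 3/2)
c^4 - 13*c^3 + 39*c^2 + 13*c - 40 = (c - 8)*(c - 5)*(c - 1)*(c + 1)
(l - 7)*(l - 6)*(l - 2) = l^3 - 15*l^2 + 68*l - 84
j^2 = j^2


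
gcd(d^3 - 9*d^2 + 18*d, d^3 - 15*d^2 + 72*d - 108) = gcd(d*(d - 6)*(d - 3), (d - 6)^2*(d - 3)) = d^2 - 9*d + 18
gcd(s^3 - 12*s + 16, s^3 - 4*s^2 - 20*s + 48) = s^2 + 2*s - 8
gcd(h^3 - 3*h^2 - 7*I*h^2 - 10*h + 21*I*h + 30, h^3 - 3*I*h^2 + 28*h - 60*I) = h - 2*I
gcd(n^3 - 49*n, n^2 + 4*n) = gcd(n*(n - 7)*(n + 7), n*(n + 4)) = n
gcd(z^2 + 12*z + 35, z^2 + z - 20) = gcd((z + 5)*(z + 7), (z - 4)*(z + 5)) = z + 5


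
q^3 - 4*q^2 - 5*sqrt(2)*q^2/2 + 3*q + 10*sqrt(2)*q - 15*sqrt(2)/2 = (q - 3)*(q - 1)*(q - 5*sqrt(2)/2)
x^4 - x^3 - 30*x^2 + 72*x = x*(x - 4)*(x - 3)*(x + 6)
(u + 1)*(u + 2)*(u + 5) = u^3 + 8*u^2 + 17*u + 10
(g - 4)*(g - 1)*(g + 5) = g^3 - 21*g + 20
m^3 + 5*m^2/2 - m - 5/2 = (m - 1)*(m + 1)*(m + 5/2)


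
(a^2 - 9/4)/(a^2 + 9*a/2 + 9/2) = (a - 3/2)/(a + 3)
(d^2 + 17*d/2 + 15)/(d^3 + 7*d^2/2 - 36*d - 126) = (2*d + 5)/(2*d^2 - 5*d - 42)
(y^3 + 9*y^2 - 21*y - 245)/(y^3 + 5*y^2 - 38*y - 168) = (y^2 + 2*y - 35)/(y^2 - 2*y - 24)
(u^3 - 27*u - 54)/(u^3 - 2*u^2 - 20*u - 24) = (u^2 + 6*u + 9)/(u^2 + 4*u + 4)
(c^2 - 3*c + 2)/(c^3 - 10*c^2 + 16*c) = (c - 1)/(c*(c - 8))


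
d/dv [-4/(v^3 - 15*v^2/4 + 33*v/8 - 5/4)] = 96*(8*v^2 - 20*v + 11)/(8*v^3 - 30*v^2 + 33*v - 10)^2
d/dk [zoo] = 0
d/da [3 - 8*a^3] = -24*a^2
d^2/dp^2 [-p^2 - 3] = -2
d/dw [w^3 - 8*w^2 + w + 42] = 3*w^2 - 16*w + 1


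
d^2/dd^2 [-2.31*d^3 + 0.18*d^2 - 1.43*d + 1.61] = 0.36 - 13.86*d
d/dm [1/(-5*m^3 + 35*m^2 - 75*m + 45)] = (3*m^2 - 14*m + 15)/(5*(m^3 - 7*m^2 + 15*m - 9)^2)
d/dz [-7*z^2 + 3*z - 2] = 3 - 14*z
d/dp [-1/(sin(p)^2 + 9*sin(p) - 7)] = (2*sin(p) + 9)*cos(p)/(sin(p)^2 + 9*sin(p) - 7)^2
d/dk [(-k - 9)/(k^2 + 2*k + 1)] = (k + 17)/(k^3 + 3*k^2 + 3*k + 1)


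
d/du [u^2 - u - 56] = 2*u - 1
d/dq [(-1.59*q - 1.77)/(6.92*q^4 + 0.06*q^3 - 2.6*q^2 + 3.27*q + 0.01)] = (33.0084*q^4 + 49.1844*q^3 - 3.8154*q^2 - 9.204*q + 5.772)/(47.8864*q^8 + 0.8304*q^7 - 35.9804*q^6 + 44.9448*q^5 + 7.2908*q^4 - 17.0028*q^3 + 10.6409*q^2 + 0.0654*q + 0.0001)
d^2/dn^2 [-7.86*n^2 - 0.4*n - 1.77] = -15.7200000000000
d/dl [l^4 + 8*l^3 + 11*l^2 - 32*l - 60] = 4*l^3 + 24*l^2 + 22*l - 32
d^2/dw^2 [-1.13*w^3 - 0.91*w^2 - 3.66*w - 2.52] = -6.78*w - 1.82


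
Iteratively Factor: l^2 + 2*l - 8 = (l + 4)*(l - 2)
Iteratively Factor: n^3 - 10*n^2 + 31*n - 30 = (n - 3)*(n^2 - 7*n + 10) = (n - 3)*(n - 2)*(n - 5)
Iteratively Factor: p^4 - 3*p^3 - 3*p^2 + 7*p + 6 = (p + 1)*(p^3 - 4*p^2 + p + 6) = (p - 3)*(p + 1)*(p^2 - p - 2) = (p - 3)*(p + 1)^2*(p - 2)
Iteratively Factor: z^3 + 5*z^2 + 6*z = (z + 3)*(z^2 + 2*z) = (z + 2)*(z + 3)*(z)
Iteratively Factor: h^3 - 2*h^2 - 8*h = (h - 4)*(h^2 + 2*h) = h*(h - 4)*(h + 2)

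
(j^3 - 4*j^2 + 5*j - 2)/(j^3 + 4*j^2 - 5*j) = (j^2 - 3*j + 2)/(j*(j + 5))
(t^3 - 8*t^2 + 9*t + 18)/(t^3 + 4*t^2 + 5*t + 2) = (t^2 - 9*t + 18)/(t^2 + 3*t + 2)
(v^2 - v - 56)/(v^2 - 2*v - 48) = (v + 7)/(v + 6)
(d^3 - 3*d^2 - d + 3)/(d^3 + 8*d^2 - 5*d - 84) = (d^2 - 1)/(d^2 + 11*d + 28)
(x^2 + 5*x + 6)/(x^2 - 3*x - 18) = (x + 2)/(x - 6)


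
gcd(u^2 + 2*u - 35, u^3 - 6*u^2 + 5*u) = u - 5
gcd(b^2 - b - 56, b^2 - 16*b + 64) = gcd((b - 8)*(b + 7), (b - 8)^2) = b - 8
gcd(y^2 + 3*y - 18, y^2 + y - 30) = y + 6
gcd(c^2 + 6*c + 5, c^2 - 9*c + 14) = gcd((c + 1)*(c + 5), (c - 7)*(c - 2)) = 1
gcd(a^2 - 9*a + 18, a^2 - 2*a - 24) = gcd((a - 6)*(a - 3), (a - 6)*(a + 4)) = a - 6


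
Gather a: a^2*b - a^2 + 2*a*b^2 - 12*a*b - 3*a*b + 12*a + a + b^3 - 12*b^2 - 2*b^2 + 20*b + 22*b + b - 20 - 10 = a^2*(b - 1) + a*(2*b^2 - 15*b + 13) + b^3 - 14*b^2 + 43*b - 30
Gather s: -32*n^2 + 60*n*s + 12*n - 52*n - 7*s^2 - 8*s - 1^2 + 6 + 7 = -32*n^2 - 40*n - 7*s^2 + s*(60*n - 8) + 12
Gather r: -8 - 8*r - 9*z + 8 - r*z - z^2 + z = r*(-z - 8) - z^2 - 8*z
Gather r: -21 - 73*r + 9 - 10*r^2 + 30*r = -10*r^2 - 43*r - 12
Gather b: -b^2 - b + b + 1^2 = 1 - b^2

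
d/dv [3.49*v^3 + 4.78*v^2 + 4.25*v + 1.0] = 10.47*v^2 + 9.56*v + 4.25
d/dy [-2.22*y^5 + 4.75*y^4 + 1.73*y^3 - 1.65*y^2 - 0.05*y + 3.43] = -11.1*y^4 + 19.0*y^3 + 5.19*y^2 - 3.3*y - 0.05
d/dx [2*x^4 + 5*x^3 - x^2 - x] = 8*x^3 + 15*x^2 - 2*x - 1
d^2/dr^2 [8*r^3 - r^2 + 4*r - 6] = 48*r - 2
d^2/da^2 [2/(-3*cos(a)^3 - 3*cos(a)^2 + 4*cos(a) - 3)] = 2*((7*cos(a) - 24*cos(2*a) - 27*cos(3*a))*(3*cos(a)^3 + 3*cos(a)^2 - 4*cos(a) + 3)/4 - 2*(9*cos(a)^2 + 6*cos(a) - 4)^2*sin(a)^2)/(3*cos(a)^3 + 3*cos(a)^2 - 4*cos(a) + 3)^3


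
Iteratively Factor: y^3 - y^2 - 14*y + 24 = (y - 3)*(y^2 + 2*y - 8) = (y - 3)*(y + 4)*(y - 2)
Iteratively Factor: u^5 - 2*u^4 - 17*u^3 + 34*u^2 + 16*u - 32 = (u + 4)*(u^4 - 6*u^3 + 7*u^2 + 6*u - 8) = (u - 1)*(u + 4)*(u^3 - 5*u^2 + 2*u + 8) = (u - 2)*(u - 1)*(u + 4)*(u^2 - 3*u - 4) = (u - 2)*(u - 1)*(u + 1)*(u + 4)*(u - 4)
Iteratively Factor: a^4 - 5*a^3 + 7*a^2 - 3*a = (a - 1)*(a^3 - 4*a^2 + 3*a) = (a - 3)*(a - 1)*(a^2 - a) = a*(a - 3)*(a - 1)*(a - 1)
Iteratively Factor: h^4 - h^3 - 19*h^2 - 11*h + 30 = (h - 1)*(h^3 - 19*h - 30) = (h - 5)*(h - 1)*(h^2 + 5*h + 6) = (h - 5)*(h - 1)*(h + 2)*(h + 3)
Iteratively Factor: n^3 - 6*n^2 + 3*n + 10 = (n - 2)*(n^2 - 4*n - 5) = (n - 2)*(n + 1)*(n - 5)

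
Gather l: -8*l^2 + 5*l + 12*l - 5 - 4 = -8*l^2 + 17*l - 9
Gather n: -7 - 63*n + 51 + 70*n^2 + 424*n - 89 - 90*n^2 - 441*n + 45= -20*n^2 - 80*n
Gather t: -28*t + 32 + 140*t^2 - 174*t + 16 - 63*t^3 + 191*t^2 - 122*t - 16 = -63*t^3 + 331*t^2 - 324*t + 32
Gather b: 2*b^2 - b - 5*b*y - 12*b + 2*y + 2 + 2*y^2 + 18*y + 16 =2*b^2 + b*(-5*y - 13) + 2*y^2 + 20*y + 18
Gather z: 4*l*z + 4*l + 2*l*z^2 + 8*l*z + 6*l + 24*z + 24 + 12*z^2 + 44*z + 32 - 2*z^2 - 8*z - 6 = 10*l + z^2*(2*l + 10) + z*(12*l + 60) + 50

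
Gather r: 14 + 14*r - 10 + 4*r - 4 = 18*r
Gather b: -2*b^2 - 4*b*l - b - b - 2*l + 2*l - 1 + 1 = -2*b^2 + b*(-4*l - 2)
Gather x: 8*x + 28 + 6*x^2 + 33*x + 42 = 6*x^2 + 41*x + 70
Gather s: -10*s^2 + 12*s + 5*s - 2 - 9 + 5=-10*s^2 + 17*s - 6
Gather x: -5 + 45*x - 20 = 45*x - 25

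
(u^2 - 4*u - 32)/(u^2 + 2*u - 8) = (u - 8)/(u - 2)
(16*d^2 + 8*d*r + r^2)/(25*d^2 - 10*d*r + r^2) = (16*d^2 + 8*d*r + r^2)/(25*d^2 - 10*d*r + r^2)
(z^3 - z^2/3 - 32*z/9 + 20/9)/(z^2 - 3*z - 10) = (9*z^2 - 21*z + 10)/(9*(z - 5))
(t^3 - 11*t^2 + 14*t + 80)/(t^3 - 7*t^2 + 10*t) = (t^2 - 6*t - 16)/(t*(t - 2))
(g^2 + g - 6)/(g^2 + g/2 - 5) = 2*(g + 3)/(2*g + 5)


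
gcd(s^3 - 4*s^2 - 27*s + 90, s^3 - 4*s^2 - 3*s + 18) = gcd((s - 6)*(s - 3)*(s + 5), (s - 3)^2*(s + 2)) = s - 3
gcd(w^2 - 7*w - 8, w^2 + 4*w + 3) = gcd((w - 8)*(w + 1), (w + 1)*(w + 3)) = w + 1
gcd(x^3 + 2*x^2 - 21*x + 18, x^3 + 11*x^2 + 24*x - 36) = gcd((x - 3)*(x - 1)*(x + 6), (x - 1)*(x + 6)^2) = x^2 + 5*x - 6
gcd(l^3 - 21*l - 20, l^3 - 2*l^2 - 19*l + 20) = l^2 - l - 20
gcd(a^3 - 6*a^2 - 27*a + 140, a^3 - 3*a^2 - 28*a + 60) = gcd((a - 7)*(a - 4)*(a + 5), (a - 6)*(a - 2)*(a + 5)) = a + 5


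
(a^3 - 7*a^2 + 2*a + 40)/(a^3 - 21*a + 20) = (a^2 - 3*a - 10)/(a^2 + 4*a - 5)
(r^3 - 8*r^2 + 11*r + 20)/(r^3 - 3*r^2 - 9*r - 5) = (r - 4)/(r + 1)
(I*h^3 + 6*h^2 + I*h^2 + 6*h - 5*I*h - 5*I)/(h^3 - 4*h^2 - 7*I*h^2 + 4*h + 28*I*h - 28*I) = (I*h^3 + h^2*(6 + I) + h*(6 - 5*I) - 5*I)/(h^3 + h^2*(-4 - 7*I) + h*(4 + 28*I) - 28*I)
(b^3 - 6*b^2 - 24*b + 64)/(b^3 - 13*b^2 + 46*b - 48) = (b + 4)/(b - 3)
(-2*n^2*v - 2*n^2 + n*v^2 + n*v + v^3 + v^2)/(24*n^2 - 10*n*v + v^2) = (-2*n^2*v - 2*n^2 + n*v^2 + n*v + v^3 + v^2)/(24*n^2 - 10*n*v + v^2)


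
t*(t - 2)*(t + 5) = t^3 + 3*t^2 - 10*t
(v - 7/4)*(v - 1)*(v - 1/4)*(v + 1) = v^4 - 2*v^3 - 9*v^2/16 + 2*v - 7/16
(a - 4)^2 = a^2 - 8*a + 16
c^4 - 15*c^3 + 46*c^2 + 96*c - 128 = (c - 8)^2*(c - 1)*(c + 2)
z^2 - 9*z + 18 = (z - 6)*(z - 3)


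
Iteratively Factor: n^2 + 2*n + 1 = (n + 1)*(n + 1)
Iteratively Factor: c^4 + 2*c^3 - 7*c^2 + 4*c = (c)*(c^3 + 2*c^2 - 7*c + 4) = c*(c - 1)*(c^2 + 3*c - 4) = c*(c - 1)^2*(c + 4)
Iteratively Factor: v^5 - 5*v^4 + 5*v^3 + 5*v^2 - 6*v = (v - 1)*(v^4 - 4*v^3 + v^2 + 6*v) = (v - 2)*(v - 1)*(v^3 - 2*v^2 - 3*v) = (v - 2)*(v - 1)*(v + 1)*(v^2 - 3*v) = (v - 3)*(v - 2)*(v - 1)*(v + 1)*(v)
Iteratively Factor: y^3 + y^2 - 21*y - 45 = (y - 5)*(y^2 + 6*y + 9) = (y - 5)*(y + 3)*(y + 3)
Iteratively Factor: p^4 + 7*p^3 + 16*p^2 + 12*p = (p + 2)*(p^3 + 5*p^2 + 6*p) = (p + 2)^2*(p^2 + 3*p) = (p + 2)^2*(p + 3)*(p)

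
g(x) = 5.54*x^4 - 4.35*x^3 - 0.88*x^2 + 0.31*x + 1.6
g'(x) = 22.16*x^3 - 13.05*x^2 - 1.76*x + 0.31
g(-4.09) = 1833.48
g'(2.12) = 149.07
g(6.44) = 8334.39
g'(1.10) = 12.08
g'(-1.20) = -54.66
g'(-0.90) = -24.83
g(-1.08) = 13.26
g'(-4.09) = -1726.93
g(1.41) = 9.99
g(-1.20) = 18.97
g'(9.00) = 15082.06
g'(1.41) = 34.00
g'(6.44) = 5366.46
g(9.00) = 33109.90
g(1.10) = 3.20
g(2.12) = 68.76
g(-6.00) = 8087.50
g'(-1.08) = -40.93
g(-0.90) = 7.41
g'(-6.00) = -5245.49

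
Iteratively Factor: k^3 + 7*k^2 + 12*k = (k)*(k^2 + 7*k + 12) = k*(k + 4)*(k + 3)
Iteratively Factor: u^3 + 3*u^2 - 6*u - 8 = (u - 2)*(u^2 + 5*u + 4) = (u - 2)*(u + 1)*(u + 4)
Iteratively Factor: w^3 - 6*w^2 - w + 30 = (w + 2)*(w^2 - 8*w + 15) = (w - 5)*(w + 2)*(w - 3)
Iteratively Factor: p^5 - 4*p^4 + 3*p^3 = (p)*(p^4 - 4*p^3 + 3*p^2) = p*(p - 1)*(p^3 - 3*p^2) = p^2*(p - 1)*(p^2 - 3*p) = p^2*(p - 3)*(p - 1)*(p)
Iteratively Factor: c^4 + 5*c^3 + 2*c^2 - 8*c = (c - 1)*(c^3 + 6*c^2 + 8*c) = (c - 1)*(c + 4)*(c^2 + 2*c) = c*(c - 1)*(c + 4)*(c + 2)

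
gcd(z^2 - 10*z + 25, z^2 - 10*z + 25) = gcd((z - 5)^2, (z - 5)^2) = z^2 - 10*z + 25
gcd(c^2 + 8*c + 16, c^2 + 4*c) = c + 4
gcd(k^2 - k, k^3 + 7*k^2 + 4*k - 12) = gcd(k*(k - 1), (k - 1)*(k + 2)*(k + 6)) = k - 1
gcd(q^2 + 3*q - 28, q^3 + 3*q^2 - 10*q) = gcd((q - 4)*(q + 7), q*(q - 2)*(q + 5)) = 1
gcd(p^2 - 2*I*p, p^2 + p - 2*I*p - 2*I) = p - 2*I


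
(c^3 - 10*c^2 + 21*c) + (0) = c^3 - 10*c^2 + 21*c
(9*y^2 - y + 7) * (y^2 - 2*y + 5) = 9*y^4 - 19*y^3 + 54*y^2 - 19*y + 35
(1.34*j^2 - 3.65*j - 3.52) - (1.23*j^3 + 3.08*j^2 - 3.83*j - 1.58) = -1.23*j^3 - 1.74*j^2 + 0.18*j - 1.94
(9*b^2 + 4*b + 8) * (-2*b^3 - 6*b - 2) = -18*b^5 - 8*b^4 - 70*b^3 - 42*b^2 - 56*b - 16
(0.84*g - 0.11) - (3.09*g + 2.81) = -2.25*g - 2.92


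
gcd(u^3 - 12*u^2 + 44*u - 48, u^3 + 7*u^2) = 1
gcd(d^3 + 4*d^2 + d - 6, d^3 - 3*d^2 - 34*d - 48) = d^2 + 5*d + 6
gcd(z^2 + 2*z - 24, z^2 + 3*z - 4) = 1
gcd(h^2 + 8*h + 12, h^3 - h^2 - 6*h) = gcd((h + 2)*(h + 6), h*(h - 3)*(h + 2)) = h + 2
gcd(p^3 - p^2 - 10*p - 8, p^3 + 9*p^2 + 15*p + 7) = p + 1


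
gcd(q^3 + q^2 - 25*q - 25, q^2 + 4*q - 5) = q + 5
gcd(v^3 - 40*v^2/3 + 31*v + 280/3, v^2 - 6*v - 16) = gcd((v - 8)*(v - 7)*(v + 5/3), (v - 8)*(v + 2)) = v - 8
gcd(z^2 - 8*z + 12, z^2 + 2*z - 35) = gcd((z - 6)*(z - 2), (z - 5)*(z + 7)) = 1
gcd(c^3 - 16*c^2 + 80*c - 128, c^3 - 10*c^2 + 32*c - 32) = c^2 - 8*c + 16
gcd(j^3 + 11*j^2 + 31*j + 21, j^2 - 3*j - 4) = j + 1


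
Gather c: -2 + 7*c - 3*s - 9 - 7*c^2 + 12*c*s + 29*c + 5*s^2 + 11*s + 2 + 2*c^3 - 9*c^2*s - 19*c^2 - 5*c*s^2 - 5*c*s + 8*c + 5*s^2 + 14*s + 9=2*c^3 + c^2*(-9*s - 26) + c*(-5*s^2 + 7*s + 44) + 10*s^2 + 22*s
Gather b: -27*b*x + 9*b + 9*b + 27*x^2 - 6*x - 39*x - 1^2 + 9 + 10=b*(18 - 27*x) + 27*x^2 - 45*x + 18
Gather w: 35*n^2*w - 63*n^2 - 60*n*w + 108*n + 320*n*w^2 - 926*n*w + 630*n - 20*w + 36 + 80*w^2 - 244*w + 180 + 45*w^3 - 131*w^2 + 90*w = -63*n^2 + 738*n + 45*w^3 + w^2*(320*n - 51) + w*(35*n^2 - 986*n - 174) + 216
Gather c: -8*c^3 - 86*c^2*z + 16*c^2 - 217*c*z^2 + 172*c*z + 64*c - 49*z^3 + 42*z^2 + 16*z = -8*c^3 + c^2*(16 - 86*z) + c*(-217*z^2 + 172*z + 64) - 49*z^3 + 42*z^2 + 16*z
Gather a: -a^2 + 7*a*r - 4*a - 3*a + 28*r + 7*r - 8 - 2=-a^2 + a*(7*r - 7) + 35*r - 10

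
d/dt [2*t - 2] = 2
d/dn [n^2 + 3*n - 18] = 2*n + 3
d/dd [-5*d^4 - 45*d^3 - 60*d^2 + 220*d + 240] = -20*d^3 - 135*d^2 - 120*d + 220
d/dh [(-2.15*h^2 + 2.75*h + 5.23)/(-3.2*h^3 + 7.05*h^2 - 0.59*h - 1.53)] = (-6.88*h^4 + 17.6*h^3 + 32.089*h^2 - 67.164*h - 1.1218)/(10.24*h^6 - 45.12*h^5 + 53.4785*h^4 + 1.473*h^3 - 21.2249*h^2 + 1.8054*h + 2.3409)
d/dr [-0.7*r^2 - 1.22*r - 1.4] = -1.4*r - 1.22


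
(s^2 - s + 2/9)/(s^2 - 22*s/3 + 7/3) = (s - 2/3)/(s - 7)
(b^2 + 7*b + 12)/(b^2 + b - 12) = (b + 3)/(b - 3)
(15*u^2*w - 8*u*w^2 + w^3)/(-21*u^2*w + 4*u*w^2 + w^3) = (-5*u + w)/(7*u + w)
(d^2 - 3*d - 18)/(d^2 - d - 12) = (d - 6)/(d - 4)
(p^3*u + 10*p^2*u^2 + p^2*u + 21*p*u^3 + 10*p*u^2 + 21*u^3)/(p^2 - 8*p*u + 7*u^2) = u*(p^3 + 10*p^2*u + p^2 + 21*p*u^2 + 10*p*u + 21*u^2)/(p^2 - 8*p*u + 7*u^2)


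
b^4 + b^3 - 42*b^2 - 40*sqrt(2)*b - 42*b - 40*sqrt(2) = (b + 1)*(b - 5*sqrt(2))*(b + sqrt(2))*(b + 4*sqrt(2))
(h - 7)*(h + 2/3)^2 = h^3 - 17*h^2/3 - 80*h/9 - 28/9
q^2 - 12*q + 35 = (q - 7)*(q - 5)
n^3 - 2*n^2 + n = n*(n - 1)^2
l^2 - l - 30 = (l - 6)*(l + 5)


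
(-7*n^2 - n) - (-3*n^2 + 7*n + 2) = -4*n^2 - 8*n - 2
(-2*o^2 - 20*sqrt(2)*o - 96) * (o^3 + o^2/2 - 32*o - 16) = -2*o^5 - 20*sqrt(2)*o^4 - o^4 - 32*o^3 - 10*sqrt(2)*o^3 - 16*o^2 + 640*sqrt(2)*o^2 + 320*sqrt(2)*o + 3072*o + 1536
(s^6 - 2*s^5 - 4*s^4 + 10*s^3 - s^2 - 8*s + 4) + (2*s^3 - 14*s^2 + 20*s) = s^6 - 2*s^5 - 4*s^4 + 12*s^3 - 15*s^2 + 12*s + 4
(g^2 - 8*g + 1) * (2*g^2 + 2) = 2*g^4 - 16*g^3 + 4*g^2 - 16*g + 2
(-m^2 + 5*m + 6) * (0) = 0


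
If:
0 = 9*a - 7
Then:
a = 7/9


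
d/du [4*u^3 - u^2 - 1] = 2*u*(6*u - 1)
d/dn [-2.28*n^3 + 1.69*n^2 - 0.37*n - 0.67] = -6.84*n^2 + 3.38*n - 0.37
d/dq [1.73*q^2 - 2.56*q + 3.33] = 3.46*q - 2.56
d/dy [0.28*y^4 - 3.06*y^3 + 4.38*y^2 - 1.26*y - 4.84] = 1.12*y^3 - 9.18*y^2 + 8.76*y - 1.26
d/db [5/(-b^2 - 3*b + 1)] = 5*(2*b + 3)/(b^2 + 3*b - 1)^2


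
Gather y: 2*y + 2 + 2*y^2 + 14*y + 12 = 2*y^2 + 16*y + 14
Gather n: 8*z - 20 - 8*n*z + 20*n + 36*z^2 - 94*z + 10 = n*(20 - 8*z) + 36*z^2 - 86*z - 10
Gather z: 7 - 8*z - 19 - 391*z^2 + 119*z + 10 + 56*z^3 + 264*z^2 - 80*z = 56*z^3 - 127*z^2 + 31*z - 2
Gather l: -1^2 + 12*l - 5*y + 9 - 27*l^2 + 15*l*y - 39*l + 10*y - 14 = -27*l^2 + l*(15*y - 27) + 5*y - 6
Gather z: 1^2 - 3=-2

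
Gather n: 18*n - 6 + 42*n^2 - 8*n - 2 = 42*n^2 + 10*n - 8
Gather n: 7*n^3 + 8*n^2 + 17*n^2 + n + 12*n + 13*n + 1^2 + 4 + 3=7*n^3 + 25*n^2 + 26*n + 8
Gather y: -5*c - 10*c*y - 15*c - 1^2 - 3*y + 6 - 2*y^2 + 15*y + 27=-20*c - 2*y^2 + y*(12 - 10*c) + 32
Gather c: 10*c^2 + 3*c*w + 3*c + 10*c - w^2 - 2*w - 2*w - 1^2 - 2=10*c^2 + c*(3*w + 13) - w^2 - 4*w - 3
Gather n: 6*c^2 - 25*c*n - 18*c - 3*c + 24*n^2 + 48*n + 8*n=6*c^2 - 21*c + 24*n^2 + n*(56 - 25*c)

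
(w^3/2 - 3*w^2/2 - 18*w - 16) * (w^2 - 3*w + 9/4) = w^5/2 - 3*w^4 - 99*w^3/8 + 277*w^2/8 + 15*w/2 - 36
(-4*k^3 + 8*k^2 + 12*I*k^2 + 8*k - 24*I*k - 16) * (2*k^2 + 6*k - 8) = -8*k^5 - 8*k^4 + 24*I*k^4 + 96*k^3 + 24*I*k^3 - 48*k^2 - 240*I*k^2 - 160*k + 192*I*k + 128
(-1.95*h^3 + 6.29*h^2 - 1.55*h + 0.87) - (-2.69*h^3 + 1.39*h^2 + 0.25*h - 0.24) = 0.74*h^3 + 4.9*h^2 - 1.8*h + 1.11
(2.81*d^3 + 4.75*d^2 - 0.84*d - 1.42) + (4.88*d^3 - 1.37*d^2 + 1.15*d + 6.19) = 7.69*d^3 + 3.38*d^2 + 0.31*d + 4.77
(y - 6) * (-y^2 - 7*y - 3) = -y^3 - y^2 + 39*y + 18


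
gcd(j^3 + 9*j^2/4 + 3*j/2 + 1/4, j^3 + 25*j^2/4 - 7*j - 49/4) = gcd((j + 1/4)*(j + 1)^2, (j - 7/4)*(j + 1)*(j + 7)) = j + 1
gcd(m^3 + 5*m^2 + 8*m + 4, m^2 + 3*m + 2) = m^2 + 3*m + 2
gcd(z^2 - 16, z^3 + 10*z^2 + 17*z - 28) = z + 4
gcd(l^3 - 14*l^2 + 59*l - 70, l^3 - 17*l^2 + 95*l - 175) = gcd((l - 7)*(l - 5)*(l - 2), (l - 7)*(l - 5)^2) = l^2 - 12*l + 35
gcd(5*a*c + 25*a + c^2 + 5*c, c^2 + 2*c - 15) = c + 5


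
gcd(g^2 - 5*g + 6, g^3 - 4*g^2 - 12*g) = 1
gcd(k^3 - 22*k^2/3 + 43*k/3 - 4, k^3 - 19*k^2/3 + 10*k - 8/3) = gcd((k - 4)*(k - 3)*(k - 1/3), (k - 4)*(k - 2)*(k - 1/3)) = k^2 - 13*k/3 + 4/3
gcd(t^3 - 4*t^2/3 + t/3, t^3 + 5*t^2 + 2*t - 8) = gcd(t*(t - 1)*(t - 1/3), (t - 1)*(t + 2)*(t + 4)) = t - 1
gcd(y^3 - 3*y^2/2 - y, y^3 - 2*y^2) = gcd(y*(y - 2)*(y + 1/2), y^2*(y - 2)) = y^2 - 2*y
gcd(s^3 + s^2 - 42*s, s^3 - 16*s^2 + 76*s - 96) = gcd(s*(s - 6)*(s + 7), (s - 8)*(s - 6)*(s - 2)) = s - 6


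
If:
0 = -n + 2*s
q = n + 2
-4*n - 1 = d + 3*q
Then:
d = -14*s - 7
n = 2*s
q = 2*s + 2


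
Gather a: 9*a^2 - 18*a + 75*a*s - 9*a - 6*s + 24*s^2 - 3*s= 9*a^2 + a*(75*s - 27) + 24*s^2 - 9*s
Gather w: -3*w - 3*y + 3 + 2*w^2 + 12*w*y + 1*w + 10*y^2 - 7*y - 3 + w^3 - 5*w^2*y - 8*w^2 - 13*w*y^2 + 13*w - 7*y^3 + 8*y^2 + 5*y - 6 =w^3 + w^2*(-5*y - 6) + w*(-13*y^2 + 12*y + 11) - 7*y^3 + 18*y^2 - 5*y - 6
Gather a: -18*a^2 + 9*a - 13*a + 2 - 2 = -18*a^2 - 4*a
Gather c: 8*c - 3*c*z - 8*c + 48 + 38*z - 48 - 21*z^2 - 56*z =-3*c*z - 21*z^2 - 18*z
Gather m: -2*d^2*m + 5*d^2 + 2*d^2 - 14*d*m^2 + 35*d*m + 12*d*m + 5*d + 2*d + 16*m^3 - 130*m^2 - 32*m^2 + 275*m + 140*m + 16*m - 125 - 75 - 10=7*d^2 + 7*d + 16*m^3 + m^2*(-14*d - 162) + m*(-2*d^2 + 47*d + 431) - 210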